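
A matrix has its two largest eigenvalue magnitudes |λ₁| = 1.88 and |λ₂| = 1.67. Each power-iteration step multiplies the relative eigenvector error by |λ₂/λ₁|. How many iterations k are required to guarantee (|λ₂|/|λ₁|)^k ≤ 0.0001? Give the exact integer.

78

|λ₂/λ₁| = 1.67/1.88 = 0.88830
Need k ≥ ln(0.0001) / ln(0.88830) = -9.2103 / -0.1184 ≈ 77.758
Smallest integer k satisfying the bound: 78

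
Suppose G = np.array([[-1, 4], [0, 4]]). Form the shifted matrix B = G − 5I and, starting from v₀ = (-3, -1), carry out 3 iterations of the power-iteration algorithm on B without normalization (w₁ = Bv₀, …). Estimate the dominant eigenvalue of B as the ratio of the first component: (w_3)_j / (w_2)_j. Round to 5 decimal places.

B = G − 5I has rows (-6, 4); (0, -1)
w1 = Bv₀ = (14, 1)
w2 = Bw1 = (-80, -1)
w3 = Bw2 = (476, 1)
Ratio: 476/-80 = -5.95000

μ ≈ -5.95000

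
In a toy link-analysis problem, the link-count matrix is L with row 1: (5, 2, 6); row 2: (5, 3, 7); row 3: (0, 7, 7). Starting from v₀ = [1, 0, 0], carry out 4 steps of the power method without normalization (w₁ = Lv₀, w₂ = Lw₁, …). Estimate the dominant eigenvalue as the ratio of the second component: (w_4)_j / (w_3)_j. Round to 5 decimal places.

λ ≈ 14.11111

w1 = Lv₀ = (5·1 + 2·0 + 6·0; 5·1 + 3·0 + 7·0; 0·1 + 7·0 + 7·0) = (5, 5, 0)
w2 = Lw1 = (5·5 + 2·5 + 6·0; 5·5 + 3·5 + 7·0; 0·5 + 7·5 + 7·0) = (35, 40, 35)
w3 = Lw2 = (465, 540, 525)
w4 = Lw3 = (6555, 7620, 7455)
Ratio at component: 7620 / 540 = 14.11111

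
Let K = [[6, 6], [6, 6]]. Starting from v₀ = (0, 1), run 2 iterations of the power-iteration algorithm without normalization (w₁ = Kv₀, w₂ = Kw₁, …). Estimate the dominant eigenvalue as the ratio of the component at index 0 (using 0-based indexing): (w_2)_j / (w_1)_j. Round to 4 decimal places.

w1 = Kv₀ = (6, 6)
w2 = Kw1 = (72, 72)
Ratio at component: 72 / 6 = 12.0000

12.0000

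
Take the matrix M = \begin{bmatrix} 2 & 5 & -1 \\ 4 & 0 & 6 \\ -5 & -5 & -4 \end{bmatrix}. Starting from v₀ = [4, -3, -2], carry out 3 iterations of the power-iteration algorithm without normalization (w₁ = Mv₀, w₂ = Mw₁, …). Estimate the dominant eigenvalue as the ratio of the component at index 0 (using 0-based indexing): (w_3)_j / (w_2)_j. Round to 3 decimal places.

w1 = Mv₀ = (2·4 + 5·(-3) + (-1)·(-2); 4·4 + 0·(-3) + 6·(-2); (-5)·4 + (-5)·(-3) + (-4)·(-2)) = (-5, 4, 3)
w2 = Mw1 = (2·(-5) + 5·4 + (-1)·3; 4·(-5) + 0·4 + 6·3; (-5)·(-5) + (-5)·4 + (-4)·3) = (7, -2, -7)
w3 = Mw2 = (11, -14, 3)
Ratio at component: 11 / 7 = 1.571

1.571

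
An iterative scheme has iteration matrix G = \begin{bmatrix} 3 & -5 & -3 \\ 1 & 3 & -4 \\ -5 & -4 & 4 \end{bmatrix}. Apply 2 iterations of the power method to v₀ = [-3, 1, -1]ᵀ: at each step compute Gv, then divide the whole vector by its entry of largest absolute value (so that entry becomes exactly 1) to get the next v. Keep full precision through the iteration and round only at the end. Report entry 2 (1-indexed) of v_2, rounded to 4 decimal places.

Gv0 = (-11.00000, 4.00000, 7.00000); divide by -11.00000 → v1 = (1.00000, -0.36364, -0.63636)
Gv1 = (6.72727, 2.45455, -6.09091); divide by 6.72727 → v2 = (1.00000, 0.36486, -0.90541)
Requested entry of v2: -27/-74 = 0.3649

0.3649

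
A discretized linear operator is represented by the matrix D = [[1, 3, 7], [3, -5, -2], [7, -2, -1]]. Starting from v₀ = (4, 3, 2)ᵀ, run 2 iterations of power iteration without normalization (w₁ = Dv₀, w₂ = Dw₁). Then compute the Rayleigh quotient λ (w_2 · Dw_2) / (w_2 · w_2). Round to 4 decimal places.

5.6774

w1 = Dv₀ = (1·4 + 3·3 + 7·2; 3·4 + (-5)·3 + (-2)·2; 7·4 + (-2)·3 + (-1)·2) = (27, -7, 20)
w2 = Dw1 = (1·27 + 3·(-7) + 7·20; 3·27 + (-5)·(-7) + (-2)·20; 7·27 + (-2)·(-7) + (-1)·20) = (146, 76, 183)
Dw2 = (1655, -308, 687)
w2·Dw2 = 146·1655 + 76·(-308) + 183·687 = 343943; w2·w2 = 146·146 + 76·76 + 183·183 = 60581
λ ≈ 343943/60581 = 5.6774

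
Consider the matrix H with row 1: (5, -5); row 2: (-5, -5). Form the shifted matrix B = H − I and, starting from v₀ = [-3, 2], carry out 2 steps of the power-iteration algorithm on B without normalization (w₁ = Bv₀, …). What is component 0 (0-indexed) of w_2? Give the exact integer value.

B = H − I has rows (4, -5); (-5, -6)
w1 = Bv₀ = (4·(-3) + (-5)·2; (-5)·(-3) + (-6)·2) = (-22, 3)
w2 = Bw1 = (4·(-22) + (-5)·3; (-5)·(-22) + (-6)·3) = (-103, 92)
Requested component of w2: -103

-103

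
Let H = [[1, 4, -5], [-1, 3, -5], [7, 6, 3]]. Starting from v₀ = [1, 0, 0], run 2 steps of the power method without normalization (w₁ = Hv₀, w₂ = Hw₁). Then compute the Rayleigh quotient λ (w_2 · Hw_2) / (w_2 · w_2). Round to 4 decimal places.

2.7182

w1 = Hv₀ = (1·1 + 4·0 + (-5)·0; (-1)·1 + 3·0 + (-5)·0; 7·1 + 6·0 + 3·0) = (1, -1, 7)
w2 = Hw1 = (1·1 + 4·(-1) + (-5)·7; (-1)·1 + 3·(-1) + (-5)·7; 7·1 + 6·(-1) + 3·7) = (-38, -39, 22)
Hw2 = (-304, -189, -434)
w2·Hw2 = (-38)·(-304) + (-39)·(-189) + 22·(-434) = 9375; w2·w2 = (-38)·(-38) + (-39)·(-39) + 22·22 = 3449
λ ≈ 9375/3449 = 2.7182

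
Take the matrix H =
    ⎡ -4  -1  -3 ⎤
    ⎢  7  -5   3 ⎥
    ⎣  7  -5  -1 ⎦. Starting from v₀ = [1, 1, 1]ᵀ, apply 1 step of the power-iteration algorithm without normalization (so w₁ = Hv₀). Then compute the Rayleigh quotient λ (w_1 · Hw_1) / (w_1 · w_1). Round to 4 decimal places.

w1 = Hv₀ = ((-4)·1 + (-1)·1 + (-3)·1; 7·1 + (-5)·1 + 3·1; 7·1 + (-5)·1 + (-1)·1) = (-8, 5, 1)
Hw1 = (24, -78, -82)
w1·Hw1 = (-8)·24 + 5·(-78) + 1·(-82) = -664; w1·w1 = (-8)·(-8) + 5·5 + 1·1 = 90
λ ≈ -664/90 = -7.3778

-7.3778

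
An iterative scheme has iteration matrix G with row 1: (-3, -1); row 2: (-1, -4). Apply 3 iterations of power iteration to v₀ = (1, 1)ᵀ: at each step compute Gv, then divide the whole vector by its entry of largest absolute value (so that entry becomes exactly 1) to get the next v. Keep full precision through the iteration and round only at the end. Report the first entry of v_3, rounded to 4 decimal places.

0.6637

Gv0 = (-4.00000, -5.00000); divide by -5.00000 → v1 = (0.80000, 1.00000)
Gv1 = (-3.40000, -4.80000); divide by -4.80000 → v2 = (0.70833, 1.00000)
Gv2 = (-3.12500, -4.70833); divide by -4.70833 → v3 = (0.66372, 1.00000)
Requested entry of v3: -75/-113 = 0.6637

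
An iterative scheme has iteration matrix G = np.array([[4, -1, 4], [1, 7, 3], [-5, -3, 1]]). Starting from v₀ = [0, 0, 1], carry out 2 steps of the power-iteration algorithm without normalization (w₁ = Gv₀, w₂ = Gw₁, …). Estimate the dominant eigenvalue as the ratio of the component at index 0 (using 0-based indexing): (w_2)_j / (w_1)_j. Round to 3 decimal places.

4.250

w1 = Gv₀ = (4·0 + (-1)·0 + 4·1; 1·0 + 7·0 + 3·1; (-5)·0 + (-3)·0 + 1·1) = (4, 3, 1)
w2 = Gw1 = (4·4 + (-1)·3 + 4·1; 1·4 + 7·3 + 3·1; (-5)·4 + (-3)·3 + 1·1) = (17, 28, -28)
Ratio at component: 17 / 4 = 4.250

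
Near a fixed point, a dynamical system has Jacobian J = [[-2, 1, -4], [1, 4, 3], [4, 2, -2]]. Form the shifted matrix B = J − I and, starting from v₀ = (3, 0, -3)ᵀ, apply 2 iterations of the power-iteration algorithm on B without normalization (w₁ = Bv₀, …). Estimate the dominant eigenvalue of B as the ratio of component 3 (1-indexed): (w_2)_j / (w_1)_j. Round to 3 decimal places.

B = J − I has rows (-3, 1, -4); (1, 3, 3); (4, 2, -3)
w1 = Bv₀ = ((-3)·3 + 1·0 + (-4)·(-3); 1·3 + 3·0 + 3·(-3); 4·3 + 2·0 + (-3)·(-3)) = (3, -6, 21)
w2 = Bw1 = ((-3)·3 + 1·(-6) + (-4)·21; 1·3 + 3·(-6) + 3·21; 4·3 + 2·(-6) + (-3)·21) = (-99, 48, -63)
Ratio: -63/21 = -3.000

-3.000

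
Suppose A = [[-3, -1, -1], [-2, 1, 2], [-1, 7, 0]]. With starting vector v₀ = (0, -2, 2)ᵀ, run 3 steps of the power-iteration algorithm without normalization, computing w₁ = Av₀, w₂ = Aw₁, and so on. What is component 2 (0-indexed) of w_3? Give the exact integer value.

-194

w1 = Av₀ = ((-3)·0 + (-1)·(-2) + (-1)·2; (-2)·0 + 1·(-2) + 2·2; (-1)·0 + 7·(-2) + 0·2) = (0, 2, -14)
w2 = Aw1 = ((-3)·0 + (-1)·2 + (-1)·(-14); (-2)·0 + 1·2 + 2·(-14); (-1)·0 + 7·2 + 0·(-14)) = (12, -26, 14)
w3 = Aw2 = (-24, -22, -194)
The requested component of w3 is -194.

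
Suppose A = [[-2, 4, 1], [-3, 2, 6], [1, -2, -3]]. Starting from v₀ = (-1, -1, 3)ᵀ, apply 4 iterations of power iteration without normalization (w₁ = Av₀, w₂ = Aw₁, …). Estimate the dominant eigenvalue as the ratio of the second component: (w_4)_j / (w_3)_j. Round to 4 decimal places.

λ ≈ -2.5596

w1 = Av₀ = (1, 19, -8)
w2 = Aw1 = (66, -13, -13)
w3 = Aw2 = (-197, -302, 131)
w4 = Aw3 = (-683, 773, 14)
Ratio at component: 773 / -302 = -2.5596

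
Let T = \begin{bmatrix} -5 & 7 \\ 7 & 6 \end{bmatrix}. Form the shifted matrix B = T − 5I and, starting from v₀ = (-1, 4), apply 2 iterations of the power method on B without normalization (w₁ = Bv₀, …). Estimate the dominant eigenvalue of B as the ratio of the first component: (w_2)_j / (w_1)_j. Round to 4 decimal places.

B = T − 5I has rows (-10, 7); (7, 1)
w1 = Bv₀ = (38, -3)
w2 = Bw1 = (-401, 263)
Ratio: -401/38 = -10.5526

μ ≈ -10.5526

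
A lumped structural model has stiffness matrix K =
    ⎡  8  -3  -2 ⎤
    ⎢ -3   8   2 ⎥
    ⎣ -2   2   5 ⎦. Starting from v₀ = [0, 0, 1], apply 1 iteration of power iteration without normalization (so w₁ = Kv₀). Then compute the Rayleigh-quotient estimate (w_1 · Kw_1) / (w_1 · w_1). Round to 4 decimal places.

w1 = Kv₀ = (-2, 2, 5)
Kw1 = (-32, 32, 33)
w1·Kw1 = (-2)·(-32) + 2·32 + 5·33 = 293; w1·w1 = (-2)·(-2) + 2·2 + 5·5 = 33
λ ≈ 293/33 = 8.8788

8.8788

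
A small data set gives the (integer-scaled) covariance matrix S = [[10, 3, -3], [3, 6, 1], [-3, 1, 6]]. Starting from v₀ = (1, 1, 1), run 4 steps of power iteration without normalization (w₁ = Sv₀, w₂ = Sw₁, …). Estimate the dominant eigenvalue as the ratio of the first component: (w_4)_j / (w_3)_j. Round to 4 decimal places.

λ ≈ 12.3959

w1 = Sv₀ = (10·1 + 3·1 + (-3)·1; 3·1 + 6·1 + 1·1; (-3)·1 + 1·1 + 6·1) = (10, 10, 4)
w2 = Sw1 = (10·10 + 3·10 + (-3)·4; 3·10 + 6·10 + 1·4; (-3)·10 + 1·10 + 6·4) = (118, 94, 4)
w3 = Sw2 = (1450, 922, -236)
w4 = Sw3 = (17974, 9646, -4844)
Ratio at component: 17974 / 1450 = 12.3959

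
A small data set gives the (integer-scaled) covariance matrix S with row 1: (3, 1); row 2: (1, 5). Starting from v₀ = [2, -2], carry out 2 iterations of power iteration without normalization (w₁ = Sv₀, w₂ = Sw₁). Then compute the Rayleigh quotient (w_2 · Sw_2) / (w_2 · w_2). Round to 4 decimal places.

λ ≈ 4.7561

w1 = Sv₀ = (3·2 + 1·(-2); 1·2 + 5·(-2)) = (4, -8)
w2 = Sw1 = (3·4 + 1·(-8); 1·4 + 5·(-8)) = (4, -36)
Sw2 = (-24, -176)
w2·Sw2 = 4·(-24) + (-36)·(-176) = 6240; w2·w2 = 4·4 + (-36)·(-36) = 1312
λ ≈ 6240/1312 = 4.7561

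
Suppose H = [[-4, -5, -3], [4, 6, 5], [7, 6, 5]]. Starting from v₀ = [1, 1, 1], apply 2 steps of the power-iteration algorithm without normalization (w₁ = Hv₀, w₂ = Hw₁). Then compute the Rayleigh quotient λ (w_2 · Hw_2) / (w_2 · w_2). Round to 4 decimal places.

w1 = Hv₀ = (-12, 15, 18)
w2 = Hw1 = (-81, 132, 96)
Hw2 = (-624, 948, 705)
w2·Hw2 = (-81)·(-624) + 132·948 + 96·705 = 243360; w2·w2 = (-81)·(-81) + 132·132 + 96·96 = 33201
λ ≈ 243360/33201 = 7.3299

7.3299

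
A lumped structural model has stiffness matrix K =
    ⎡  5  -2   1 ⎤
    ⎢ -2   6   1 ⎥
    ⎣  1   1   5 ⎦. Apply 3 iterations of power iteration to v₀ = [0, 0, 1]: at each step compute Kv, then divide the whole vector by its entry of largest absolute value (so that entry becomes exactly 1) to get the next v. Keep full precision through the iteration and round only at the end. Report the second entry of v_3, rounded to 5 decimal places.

Kv0 = (1.000000, 1.000000, 5.000000); divide by 5.000000 → v1 = (0.200000, 0.200000, 1.000000)
Kv1 = (1.600000, 1.800000, 5.400000); divide by 5.400000 → v2 = (0.296296, 0.333333, 1.000000)
Kv2 = (1.814815, 2.407407, 5.629630); divide by 5.629630 → v3 = (0.322368, 0.427632, 1.000000)
Requested entry of v3: 65/152 = 0.42763

0.42763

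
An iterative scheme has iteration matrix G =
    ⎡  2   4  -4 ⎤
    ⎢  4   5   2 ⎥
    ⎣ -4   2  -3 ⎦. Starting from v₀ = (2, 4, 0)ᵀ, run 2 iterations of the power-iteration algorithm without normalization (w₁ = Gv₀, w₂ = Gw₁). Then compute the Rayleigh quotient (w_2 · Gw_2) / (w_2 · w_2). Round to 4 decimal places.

λ ≈ 7.7978

w1 = Gv₀ = (20, 28, 0)
w2 = Gw1 = (152, 220, -24)
Gw2 = (1280, 1660, -96)
w2·Gw2 = 152·1280 + 220·1660 + (-24)·(-96) = 562064; w2·w2 = 152·152 + 220·220 + (-24)·(-24) = 72080
λ ≈ 562064/72080 = 7.7978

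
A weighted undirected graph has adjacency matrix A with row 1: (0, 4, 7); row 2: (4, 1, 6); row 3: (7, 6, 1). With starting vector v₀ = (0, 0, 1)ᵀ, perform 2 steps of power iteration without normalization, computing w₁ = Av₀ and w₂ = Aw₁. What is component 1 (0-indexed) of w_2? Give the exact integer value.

w1 = Av₀ = (7, 6, 1)
w2 = Aw1 = (31, 40, 86)
The requested component of w2 is 40.

40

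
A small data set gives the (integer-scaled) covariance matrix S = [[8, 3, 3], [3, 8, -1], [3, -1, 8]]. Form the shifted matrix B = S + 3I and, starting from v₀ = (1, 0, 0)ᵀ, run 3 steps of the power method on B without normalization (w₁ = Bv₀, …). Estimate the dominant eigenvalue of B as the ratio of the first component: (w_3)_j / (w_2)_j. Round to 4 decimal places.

B = S + 3I has rows (11, 3, 3); (3, 11, -1); (3, -1, 11)
w1 = Bv₀ = (11·1 + 3·0 + 3·0; 3·1 + 11·0 + (-1)·0; 3·1 + (-1)·0 + 11·0) = (11, 3, 3)
w2 = Bw1 = (11·11 + 3·3 + 3·3; 3·11 + 11·3 + (-1)·3; 3·11 + (-1)·3 + 11·3) = (139, 63, 63)
w3 = Bw2 = (1907, 1047, 1047)
Ratio: 1907/139 = 13.7194

μ ≈ 13.7194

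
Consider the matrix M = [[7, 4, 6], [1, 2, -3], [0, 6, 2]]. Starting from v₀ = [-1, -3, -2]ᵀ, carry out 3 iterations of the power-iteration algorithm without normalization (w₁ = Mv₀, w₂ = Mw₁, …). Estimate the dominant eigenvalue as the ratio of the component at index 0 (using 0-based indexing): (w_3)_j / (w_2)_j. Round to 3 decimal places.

7.476

w1 = Mv₀ = (7·(-1) + 4·(-3) + 6·(-2); 1·(-1) + 2·(-3) + (-3)·(-2); 0·(-1) + 6·(-3) + 2·(-2)) = (-31, -1, -22)
w2 = Mw1 = (7·(-31) + 4·(-1) + 6·(-22); 1·(-31) + 2·(-1) + (-3)·(-22); 0·(-31) + 6·(-1) + 2·(-22)) = (-353, 33, -50)
w3 = Mw2 = (-2639, -137, 98)
Ratio at component: -2639 / -353 = 7.476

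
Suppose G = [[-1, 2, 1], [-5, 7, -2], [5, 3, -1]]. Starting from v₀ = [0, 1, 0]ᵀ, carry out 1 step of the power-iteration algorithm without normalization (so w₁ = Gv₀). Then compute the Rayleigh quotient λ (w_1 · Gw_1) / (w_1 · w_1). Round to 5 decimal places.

5.56452

w1 = Gv₀ = ((-1)·0 + 2·1 + 1·0; (-5)·0 + 7·1 + (-2)·0; 5·0 + 3·1 + (-1)·0) = (2, 7, 3)
Gw1 = (15, 33, 28)
w1·Gw1 = 2·15 + 7·33 + 3·28 = 345; w1·w1 = 2·2 + 7·7 + 3·3 = 62
λ ≈ 345/62 = 5.56452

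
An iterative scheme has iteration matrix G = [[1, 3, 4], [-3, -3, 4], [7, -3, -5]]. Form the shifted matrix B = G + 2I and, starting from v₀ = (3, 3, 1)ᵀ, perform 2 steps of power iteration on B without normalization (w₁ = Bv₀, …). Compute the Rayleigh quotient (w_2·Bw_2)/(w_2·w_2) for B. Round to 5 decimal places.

μ ≈ 2.57418

B = G + 2I has rows (3, 3, 4); (-3, -1, 4); (7, -3, -3)
w1 = Bv₀ = (3·3 + 3·3 + 4·1; (-3)·3 + (-1)·3 + 4·1; 7·3 + (-3)·3 + (-3)·1) = (22, -8, 9)
w2 = Bw1 = (3·22 + 3·(-8) + 4·9; (-3)·22 + (-1)·(-8) + 4·9; 7·22 + (-3)·(-8) + (-3)·9) = (78, -22, 151)
Bw2 = (772, 392, 159)
w2·Bw2 = 75601; w2·w2 = 29369; μ ≈ 75601/29369 = 2.57418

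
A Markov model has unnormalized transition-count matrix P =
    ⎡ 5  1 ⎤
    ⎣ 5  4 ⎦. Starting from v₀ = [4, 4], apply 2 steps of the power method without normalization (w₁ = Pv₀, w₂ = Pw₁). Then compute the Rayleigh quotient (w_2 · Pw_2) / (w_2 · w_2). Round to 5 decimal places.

6.88668

w1 = Pv₀ = (5·4 + 1·4; 5·4 + 4·4) = (24, 36)
w2 = Pw1 = (5·24 + 1·36; 5·24 + 4·36) = (156, 264)
Pw2 = (1044, 1836)
w2·Pw2 = 156·1044 + 264·1836 = 647568; w2·w2 = 156·156 + 264·264 = 94032
λ ≈ 647568/94032 = 6.88668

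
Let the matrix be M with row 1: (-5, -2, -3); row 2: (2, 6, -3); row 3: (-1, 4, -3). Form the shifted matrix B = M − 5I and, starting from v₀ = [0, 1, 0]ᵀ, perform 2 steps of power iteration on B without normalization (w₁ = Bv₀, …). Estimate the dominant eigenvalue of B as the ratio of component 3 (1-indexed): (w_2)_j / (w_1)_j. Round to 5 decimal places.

-6.50000

B = M − 5I has rows (-10, -2, -3); (2, 1, -3); (-1, 4, -8)
w1 = Bv₀ = ((-10)·0 + (-2)·1 + (-3)·0; 2·0 + 1·1 + (-3)·0; (-1)·0 + 4·1 + (-8)·0) = (-2, 1, 4)
w2 = Bw1 = ((-10)·(-2) + (-2)·1 + (-3)·4; 2·(-2) + 1·1 + (-3)·4; (-1)·(-2) + 4·1 + (-8)·4) = (6, -15, -26)
Ratio: -26/4 = -6.50000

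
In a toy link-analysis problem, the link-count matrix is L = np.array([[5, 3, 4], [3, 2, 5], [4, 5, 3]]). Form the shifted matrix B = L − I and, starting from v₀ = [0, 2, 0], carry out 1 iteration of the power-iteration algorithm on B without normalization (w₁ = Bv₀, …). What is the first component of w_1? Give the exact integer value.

B = L − I has rows (4, 3, 4); (3, 1, 5); (4, 5, 2)
w1 = Bv₀ = (6, 2, 10)
Requested component of w1: 6

6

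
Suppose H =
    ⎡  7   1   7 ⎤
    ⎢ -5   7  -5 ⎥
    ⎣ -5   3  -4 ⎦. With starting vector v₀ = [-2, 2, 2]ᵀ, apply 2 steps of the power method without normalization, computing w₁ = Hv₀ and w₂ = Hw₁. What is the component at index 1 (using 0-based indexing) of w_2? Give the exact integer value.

48

w1 = Hv₀ = (7·(-2) + 1·2 + 7·2; (-5)·(-2) + 7·2 + (-5)·2; (-5)·(-2) + 3·2 + (-4)·2) = (2, 14, 8)
w2 = Hw1 = (7·2 + 1·14 + 7·8; (-5)·2 + 7·14 + (-5)·8; (-5)·2 + 3·14 + (-4)·8) = (84, 48, 0)
The requested component of w2 is 48.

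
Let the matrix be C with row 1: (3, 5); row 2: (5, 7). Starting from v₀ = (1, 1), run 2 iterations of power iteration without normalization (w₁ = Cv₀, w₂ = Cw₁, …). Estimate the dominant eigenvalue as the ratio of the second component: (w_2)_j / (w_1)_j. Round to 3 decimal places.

λ ≈ 10.333

w1 = Cv₀ = (3·1 + 5·1; 5·1 + 7·1) = (8, 12)
w2 = Cw1 = (3·8 + 5·12; 5·8 + 7·12) = (84, 124)
Ratio at component: 124 / 12 = 10.333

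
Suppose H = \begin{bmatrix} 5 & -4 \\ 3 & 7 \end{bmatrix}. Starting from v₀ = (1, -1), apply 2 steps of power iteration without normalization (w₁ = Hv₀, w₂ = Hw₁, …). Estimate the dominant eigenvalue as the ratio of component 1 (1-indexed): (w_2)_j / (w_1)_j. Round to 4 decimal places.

λ ≈ 6.7778

w1 = Hv₀ = (5·1 + (-4)·(-1); 3·1 + 7·(-1)) = (9, -4)
w2 = Hw1 = (5·9 + (-4)·(-4); 3·9 + 7·(-4)) = (61, -1)
Ratio at component: 61 / 9 = 6.7778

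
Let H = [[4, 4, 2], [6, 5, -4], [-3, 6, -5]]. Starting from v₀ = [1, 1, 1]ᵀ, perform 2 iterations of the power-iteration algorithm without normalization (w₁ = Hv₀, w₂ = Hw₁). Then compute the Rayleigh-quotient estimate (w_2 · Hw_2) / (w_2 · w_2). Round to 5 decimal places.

λ ≈ 8.95734

w1 = Hv₀ = (4·1 + 4·1 + 2·1; 6·1 + 5·1 + (-4)·1; (-3)·1 + 6·1 + (-5)·1) = (10, 7, -2)
w2 = Hw1 = (4·10 + 4·7 + 2·(-2); 6·10 + 5·7 + (-4)·(-2); (-3)·10 + 6·7 + (-5)·(-2)) = (64, 103, 22)
Hw2 = (712, 811, 316)
w2·Hw2 = 64·712 + 103·811 + 22·316 = 136053; w2·w2 = 64·64 + 103·103 + 22·22 = 15189
λ ≈ 136053/15189 = 8.95734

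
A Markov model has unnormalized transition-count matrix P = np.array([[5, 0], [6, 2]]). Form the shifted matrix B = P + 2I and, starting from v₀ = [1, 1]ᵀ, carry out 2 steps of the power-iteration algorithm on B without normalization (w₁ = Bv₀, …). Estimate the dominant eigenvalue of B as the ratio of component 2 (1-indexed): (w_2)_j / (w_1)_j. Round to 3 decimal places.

μ ≈ 8.200

B = P + 2I has rows (7, 0); (6, 4)
w1 = Bv₀ = (7, 10)
w2 = Bw1 = (49, 82)
Ratio: 82/10 = 8.200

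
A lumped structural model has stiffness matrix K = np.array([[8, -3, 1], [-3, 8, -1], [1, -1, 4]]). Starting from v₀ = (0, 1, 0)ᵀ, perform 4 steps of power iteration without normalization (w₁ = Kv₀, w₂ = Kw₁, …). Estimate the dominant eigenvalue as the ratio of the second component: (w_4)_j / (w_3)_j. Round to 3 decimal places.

λ ≈ 10.745

w1 = Kv₀ = (-3, 8, -1)
w2 = Kw1 = (-49, 74, -15)
w3 = Kw2 = (-629, 754, -183)
w4 = Kw3 = (-7477, 8102, -2115)
Ratio at component: 8102 / 754 = 10.745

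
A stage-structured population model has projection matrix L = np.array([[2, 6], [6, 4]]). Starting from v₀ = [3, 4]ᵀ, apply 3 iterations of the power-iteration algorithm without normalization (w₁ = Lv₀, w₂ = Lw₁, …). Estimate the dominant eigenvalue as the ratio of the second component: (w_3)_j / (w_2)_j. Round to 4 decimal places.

λ ≈ 9.0127

w1 = Lv₀ = (30, 34)
w2 = Lw1 = (264, 316)
w3 = Lw2 = (2424, 2848)
Ratio at component: 2848 / 316 = 9.0127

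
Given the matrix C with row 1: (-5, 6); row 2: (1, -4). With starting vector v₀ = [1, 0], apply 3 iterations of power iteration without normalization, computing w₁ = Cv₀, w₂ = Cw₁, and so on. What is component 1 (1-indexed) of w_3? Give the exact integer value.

w1 = Cv₀ = (-5, 1)
w2 = Cw1 = (31, -9)
w3 = Cw2 = (-209, 67)
The requested component of w3 is -209.

-209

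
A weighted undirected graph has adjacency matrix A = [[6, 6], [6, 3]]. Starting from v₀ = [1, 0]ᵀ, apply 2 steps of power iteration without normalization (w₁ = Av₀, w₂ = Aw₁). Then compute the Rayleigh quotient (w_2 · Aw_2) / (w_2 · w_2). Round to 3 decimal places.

w1 = Av₀ = (6·1 + 6·0; 6·1 + 3·0) = (6, 6)
w2 = Aw1 = (6·6 + 6·6; 6·6 + 3·6) = (72, 54)
Aw2 = (756, 594)
w2·Aw2 = 72·756 + 54·594 = 86508; w2·w2 = 72·72 + 54·54 = 8100
λ ≈ 86508/8100 = 10.680

λ ≈ 10.680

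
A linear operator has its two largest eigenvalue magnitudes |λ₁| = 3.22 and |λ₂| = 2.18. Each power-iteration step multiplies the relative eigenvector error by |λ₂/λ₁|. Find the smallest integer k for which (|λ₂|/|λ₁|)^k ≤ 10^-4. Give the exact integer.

|λ₂/λ₁| = 2.18/3.22 = 0.67702
Need k ≥ ln(10^-4) / ln(0.67702) = -9.2103 / -0.3901 ≈ 23.613
Smallest integer k satisfying the bound: 24

24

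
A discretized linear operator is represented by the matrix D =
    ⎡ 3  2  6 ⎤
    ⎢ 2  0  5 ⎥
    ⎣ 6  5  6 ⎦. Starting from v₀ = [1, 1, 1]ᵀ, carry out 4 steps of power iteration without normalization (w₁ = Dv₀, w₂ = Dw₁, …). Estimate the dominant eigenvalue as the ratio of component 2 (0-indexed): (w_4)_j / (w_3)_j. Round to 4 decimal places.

12.7393

w1 = Dv₀ = (3·1 + 2·1 + 6·1; 2·1 + 0·1 + 5·1; 6·1 + 5·1 + 6·1) = (11, 7, 17)
w2 = Dw1 = (3·11 + 2·7 + 6·17; 2·11 + 0·7 + 5·17; 6·11 + 5·7 + 6·17) = (149, 107, 203)
w3 = Dw2 = (1879, 1313, 2647)
w4 = Dw3 = (24145, 16993, 33721)
Ratio at component: 33721 / 2647 = 12.7393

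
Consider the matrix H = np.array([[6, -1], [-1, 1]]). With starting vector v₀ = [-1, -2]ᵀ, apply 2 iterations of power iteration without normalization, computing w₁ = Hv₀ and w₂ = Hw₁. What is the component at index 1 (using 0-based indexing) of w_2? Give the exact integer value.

3

w1 = Hv₀ = (6·(-1) + (-1)·(-2); (-1)·(-1) + 1·(-2)) = (-4, -1)
w2 = Hw1 = (6·(-4) + (-1)·(-1); (-1)·(-4) + 1·(-1)) = (-23, 3)
The requested component of w2 is 3.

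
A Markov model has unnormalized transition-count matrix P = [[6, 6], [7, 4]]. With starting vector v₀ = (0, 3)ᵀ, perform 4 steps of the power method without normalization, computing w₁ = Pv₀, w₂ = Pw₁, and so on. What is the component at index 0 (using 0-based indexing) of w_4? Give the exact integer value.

24480

w1 = Pv₀ = (6·0 + 6·3; 7·0 + 4·3) = (18, 12)
w2 = Pw1 = (6·18 + 6·12; 7·18 + 4·12) = (180, 174)
w3 = Pw2 = (2124, 1956)
w4 = Pw3 = (24480, 22692)
The requested component of w4 is 24480.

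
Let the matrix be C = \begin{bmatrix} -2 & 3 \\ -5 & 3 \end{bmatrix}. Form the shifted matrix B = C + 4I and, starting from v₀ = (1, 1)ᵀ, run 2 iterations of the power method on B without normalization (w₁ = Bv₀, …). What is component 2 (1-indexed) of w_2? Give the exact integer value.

B = C + 4I has rows (2, 3); (-5, 7)
w1 = Bv₀ = (2·1 + 3·1; (-5)·1 + 7·1) = (5, 2)
w2 = Bw1 = (2·5 + 3·2; (-5)·5 + 7·2) = (16, -11)
Requested component of w2: -11

-11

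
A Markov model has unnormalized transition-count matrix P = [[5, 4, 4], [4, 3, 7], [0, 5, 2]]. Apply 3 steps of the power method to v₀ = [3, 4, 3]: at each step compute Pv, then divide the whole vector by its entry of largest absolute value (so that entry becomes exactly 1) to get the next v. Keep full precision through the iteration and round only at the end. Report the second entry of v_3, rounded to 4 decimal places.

0.9718

Pv0 = (43.00000, 45.00000, 26.00000); divide by 45.00000 → v1 = (0.95556, 1.00000, 0.57778)
Pv1 = (11.08889, 10.86667, 6.15556); divide by 11.08889 → v2 = (1.00000, 0.97996, 0.55511)
Pv2 = (11.14028, 10.82565, 6.01002); divide by 11.14028 → v3 = (1.00000, 0.97176, 0.53949)
Requested entry of v3: 5402/5559 = 0.9718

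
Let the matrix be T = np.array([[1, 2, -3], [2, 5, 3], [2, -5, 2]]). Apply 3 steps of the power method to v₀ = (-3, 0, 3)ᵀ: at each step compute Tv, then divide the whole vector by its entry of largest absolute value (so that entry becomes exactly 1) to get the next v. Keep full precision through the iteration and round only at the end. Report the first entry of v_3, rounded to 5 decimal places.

Tv0 = (-12.000000, 3.000000, 0.000000); divide by -12.000000 → v1 = (1.000000, -0.250000, 0.000000)
Tv1 = (0.500000, 0.750000, 3.250000); divide by 3.250000 → v2 = (0.153846, 0.230769, 1.000000)
Tv2 = (-2.384615, 4.461538, 1.153846); divide by 4.461538 → v3 = (-0.534483, 1.000000, 0.258621)
Requested entry of v3: 93/-174 = -0.53448

-0.53448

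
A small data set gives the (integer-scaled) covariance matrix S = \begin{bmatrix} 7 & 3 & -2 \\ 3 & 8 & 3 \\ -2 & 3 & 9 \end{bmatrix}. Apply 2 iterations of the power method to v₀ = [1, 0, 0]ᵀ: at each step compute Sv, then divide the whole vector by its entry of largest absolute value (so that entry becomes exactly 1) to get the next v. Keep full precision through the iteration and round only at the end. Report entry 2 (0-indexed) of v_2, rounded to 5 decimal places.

-0.37097

Sv0 = (7.000000, 3.000000, -2.000000); divide by 7.000000 → v1 = (1.000000, 0.428571, -0.285714)
Sv1 = (8.857143, 5.571429, -3.285714); divide by 8.857143 → v2 = (1.000000, 0.629032, -0.370968)
Requested entry of v2: -23/62 = -0.37097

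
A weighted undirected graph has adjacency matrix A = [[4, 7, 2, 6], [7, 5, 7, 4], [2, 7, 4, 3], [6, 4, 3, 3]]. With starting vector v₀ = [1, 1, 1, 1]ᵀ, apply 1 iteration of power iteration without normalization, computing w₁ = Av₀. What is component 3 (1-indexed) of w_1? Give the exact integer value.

16

w1 = Av₀ = (19, 23, 16, 16)
The requested component of w1 is 16.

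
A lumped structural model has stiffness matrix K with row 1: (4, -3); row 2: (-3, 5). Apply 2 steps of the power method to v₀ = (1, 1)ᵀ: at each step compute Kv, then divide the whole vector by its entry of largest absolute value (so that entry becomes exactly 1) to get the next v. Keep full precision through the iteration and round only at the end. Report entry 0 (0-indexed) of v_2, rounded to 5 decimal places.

Kv0 = (1.000000, 2.000000); divide by 2.000000 → v1 = (0.500000, 1.000000)
Kv1 = (-1.000000, 3.500000); divide by 3.500000 → v2 = (-0.285714, 1.000000)
Requested entry of v2: -2/7 = -0.28571

-0.28571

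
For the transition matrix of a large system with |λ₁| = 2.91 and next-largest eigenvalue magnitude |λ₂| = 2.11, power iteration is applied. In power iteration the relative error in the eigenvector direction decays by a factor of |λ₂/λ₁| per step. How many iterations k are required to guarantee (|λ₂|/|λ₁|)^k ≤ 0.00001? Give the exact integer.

36

|λ₂/λ₁| = 2.11/2.91 = 0.72509
Need k ≥ ln(0.00001) / ln(0.72509) = -11.5129 / -0.3215 ≈ 35.814
Smallest integer k satisfying the bound: 36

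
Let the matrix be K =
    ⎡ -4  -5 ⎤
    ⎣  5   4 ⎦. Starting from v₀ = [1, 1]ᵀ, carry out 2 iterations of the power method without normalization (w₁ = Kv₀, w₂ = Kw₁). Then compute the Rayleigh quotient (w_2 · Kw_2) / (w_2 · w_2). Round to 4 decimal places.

λ ≈ 0.0000

w1 = Kv₀ = (-9, 9)
w2 = Kw1 = (-9, -9)
Kw2 = (81, -81)
w2·Kw2 = (-9)·81 + (-9)·(-81) = 0; w2·w2 = (-9)·(-9) + (-9)·(-9) = 162
λ ≈ 0/162 = 0.0000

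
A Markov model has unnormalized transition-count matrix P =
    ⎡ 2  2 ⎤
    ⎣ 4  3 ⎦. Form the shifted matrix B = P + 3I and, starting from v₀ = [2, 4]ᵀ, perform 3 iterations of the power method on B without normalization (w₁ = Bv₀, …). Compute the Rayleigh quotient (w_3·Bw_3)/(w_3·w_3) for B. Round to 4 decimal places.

8.3677

B = P + 3I has rows (5, 2); (4, 6)
w1 = Bv₀ = (5·2 + 2·4; 4·2 + 6·4) = (18, 32)
w2 = Bw1 = (5·18 + 2·32; 4·18 + 6·32) = (154, 264)
w3 = Bw2 = (1298, 2200)
Bw3 = (10890, 18392)
w3·Bw3 = 54597620; w3·w3 = 6524804; μ ≈ 54597620/6524804 = 8.3677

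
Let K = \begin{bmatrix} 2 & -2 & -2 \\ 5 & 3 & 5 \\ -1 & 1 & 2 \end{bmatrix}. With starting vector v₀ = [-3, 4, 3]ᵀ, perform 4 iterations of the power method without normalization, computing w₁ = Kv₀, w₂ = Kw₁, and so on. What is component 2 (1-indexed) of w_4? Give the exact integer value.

-926

w1 = Kv₀ = (2·(-3) + (-2)·4 + (-2)·3; 5·(-3) + 3·4 + 5·3; (-1)·(-3) + 1·4 + 2·3) = (-20, 12, 13)
w2 = Kw1 = (2·(-20) + (-2)·12 + (-2)·13; 5·(-20) + 3·12 + 5·13; (-1)·(-20) + 1·12 + 2·13) = (-90, 1, 58)
w3 = Kw2 = (-298, -157, 207)
w4 = Kw3 = (-696, -926, 555)
The requested component of w4 is -926.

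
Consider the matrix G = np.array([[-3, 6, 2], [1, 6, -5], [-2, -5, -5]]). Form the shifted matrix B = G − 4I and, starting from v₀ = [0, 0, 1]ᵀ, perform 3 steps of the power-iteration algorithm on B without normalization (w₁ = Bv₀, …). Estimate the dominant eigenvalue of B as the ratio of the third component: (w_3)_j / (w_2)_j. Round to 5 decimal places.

B = G − 4I has rows (-7, 6, 2); (1, 2, -5); (-2, -5, -9)
w1 = Bv₀ = ((-7)·0 + 6·0 + 2·1; 1·0 + 2·0 + (-5)·1; (-2)·0 + (-5)·0 + (-9)·1) = (2, -5, -9)
w2 = Bw1 = ((-7)·2 + 6·(-5) + 2·(-9); 1·2 + 2·(-5) + (-5)·(-9); (-2)·2 + (-5)·(-5) + (-9)·(-9)) = (-62, 37, 102)
w3 = Bw2 = (860, -498, -979)
Ratio: -979/102 = -9.59804

-9.59804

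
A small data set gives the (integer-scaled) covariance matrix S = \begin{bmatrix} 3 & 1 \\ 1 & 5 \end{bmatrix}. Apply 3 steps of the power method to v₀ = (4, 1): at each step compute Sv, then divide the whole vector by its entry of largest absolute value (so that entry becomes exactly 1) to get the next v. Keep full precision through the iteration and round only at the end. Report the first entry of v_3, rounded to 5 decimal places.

Sv0 = (13.000000, 9.000000); divide by 13.000000 → v1 = (1.000000, 0.692308)
Sv1 = (3.692308, 4.461538); divide by 4.461538 → v2 = (0.827586, 1.000000)
Sv2 = (3.482759, 5.827586); divide by 5.827586 → v3 = (0.597633, 1.000000)
Requested entry of v3: 202/338 = 0.59763

0.59763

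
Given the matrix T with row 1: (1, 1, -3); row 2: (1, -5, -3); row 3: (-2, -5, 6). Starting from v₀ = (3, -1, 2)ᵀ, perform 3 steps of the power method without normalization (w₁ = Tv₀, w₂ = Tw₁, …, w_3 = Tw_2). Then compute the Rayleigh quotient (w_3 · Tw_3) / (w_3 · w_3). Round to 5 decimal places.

w1 = Tv₀ = (-4, 2, 11)
w2 = Tw1 = (-35, -47, 64)
w3 = Tw2 = (-274, 8, 689)
Tw3 = (-2333, -2381, 4642)
w3·Tw3 = (-274)·(-2333) + 8·(-2381) + 689·4642 = 3818532; w3·w3 = (-274)·(-274) + 8·8 + 689·689 = 549861
λ ≈ 3818532/549861 = 6.94454

6.94454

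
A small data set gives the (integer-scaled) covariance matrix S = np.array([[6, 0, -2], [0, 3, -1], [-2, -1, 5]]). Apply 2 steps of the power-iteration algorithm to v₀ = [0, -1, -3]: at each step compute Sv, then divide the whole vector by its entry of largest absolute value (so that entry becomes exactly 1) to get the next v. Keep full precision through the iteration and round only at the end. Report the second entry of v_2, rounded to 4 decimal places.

Sv0 = (6.00000, 0.00000, -14.00000); divide by -14.00000 → v1 = (-0.42857, 0.00000, 1.00000)
Sv1 = (-4.57143, -1.00000, 5.85714); divide by 5.85714 → v2 = (-0.78049, -0.17073, 1.00000)
Requested entry of v2: 14/-82 = -0.1707

-0.1707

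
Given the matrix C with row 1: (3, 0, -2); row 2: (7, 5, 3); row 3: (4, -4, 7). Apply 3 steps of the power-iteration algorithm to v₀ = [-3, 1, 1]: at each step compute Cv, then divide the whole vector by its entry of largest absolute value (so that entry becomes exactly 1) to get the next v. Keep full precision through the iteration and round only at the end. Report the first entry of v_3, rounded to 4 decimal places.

-0.0583

Cv0 = (-11.00000, -13.00000, -9.00000); divide by -13.00000 → v1 = (0.84615, 1.00000, 0.69231)
Cv1 = (1.15385, 13.00000, 4.23077); divide by 13.00000 → v2 = (0.08876, 1.00000, 0.32544)
Cv2 = (-0.38462, 6.59763, -1.36686); divide by 6.59763 → v3 = (-0.05830, 1.00000, -0.20717)
Requested entry of v3: 65/-1115 = -0.0583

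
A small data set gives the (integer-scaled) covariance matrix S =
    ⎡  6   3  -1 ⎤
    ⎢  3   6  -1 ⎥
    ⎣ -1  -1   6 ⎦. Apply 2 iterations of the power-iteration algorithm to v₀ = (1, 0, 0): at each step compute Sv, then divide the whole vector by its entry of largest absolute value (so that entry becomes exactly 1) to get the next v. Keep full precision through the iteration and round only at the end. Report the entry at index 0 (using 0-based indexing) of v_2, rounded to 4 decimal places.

1.0000

Sv0 = (6.00000, 3.00000, -1.00000); divide by 6.00000 → v1 = (1.00000, 0.50000, -0.16667)
Sv1 = (7.66667, 6.16667, -2.50000); divide by 7.66667 → v2 = (1.00000, 0.80435, -0.32609)
Requested entry of v2: 46/46 = 1.0000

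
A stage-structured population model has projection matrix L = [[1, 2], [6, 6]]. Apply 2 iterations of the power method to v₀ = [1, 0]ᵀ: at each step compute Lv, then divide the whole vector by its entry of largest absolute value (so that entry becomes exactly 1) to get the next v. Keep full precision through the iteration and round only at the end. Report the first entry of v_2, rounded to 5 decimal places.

Lv0 = (1.000000, 6.000000); divide by 6.000000 → v1 = (0.166667, 1.000000)
Lv1 = (2.166667, 7.000000); divide by 7.000000 → v2 = (0.309524, 1.000000)
Requested entry of v2: 13/42 = 0.30952

0.30952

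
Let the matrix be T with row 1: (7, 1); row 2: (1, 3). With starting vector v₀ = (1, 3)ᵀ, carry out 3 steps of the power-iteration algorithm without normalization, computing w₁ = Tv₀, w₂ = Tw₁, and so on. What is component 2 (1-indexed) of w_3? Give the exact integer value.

200

w1 = Tv₀ = (10, 10)
w2 = Tw1 = (80, 40)
w3 = Tw2 = (600, 200)
The requested component of w3 is 200.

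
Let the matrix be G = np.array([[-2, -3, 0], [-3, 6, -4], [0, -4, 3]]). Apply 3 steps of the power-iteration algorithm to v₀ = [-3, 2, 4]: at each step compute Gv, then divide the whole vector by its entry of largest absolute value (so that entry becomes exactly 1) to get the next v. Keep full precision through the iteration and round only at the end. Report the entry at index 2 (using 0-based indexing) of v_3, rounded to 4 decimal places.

Gv0 = (0.00000, 5.00000, 4.00000); divide by 5.00000 → v1 = (0.00000, 1.00000, 0.80000)
Gv1 = (-3.00000, 2.80000, -1.60000); divide by -3.00000 → v2 = (1.00000, -0.93333, 0.53333)
Gv2 = (0.80000, -10.73333, 5.33333); divide by -10.73333 → v3 = (-0.07453, 1.00000, -0.49689)
Requested entry of v3: -80/161 = -0.4969

-0.4969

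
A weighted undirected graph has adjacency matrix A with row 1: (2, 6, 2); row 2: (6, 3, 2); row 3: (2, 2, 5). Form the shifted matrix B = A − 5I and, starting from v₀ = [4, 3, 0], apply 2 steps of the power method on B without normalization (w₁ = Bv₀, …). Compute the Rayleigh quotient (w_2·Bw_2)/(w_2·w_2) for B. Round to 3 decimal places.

B = A − 5I has rows (-3, 6, 2); (6, -2, 2); (2, 2, 0)
w1 = Bv₀ = (6, 18, 14)
w2 = Bw1 = (118, 28, 48)
Bw2 = (-90, 748, 292)
w2·Bw2 = 24340; w2·w2 = 17012; μ ≈ 24340/17012 = 1.431

1.431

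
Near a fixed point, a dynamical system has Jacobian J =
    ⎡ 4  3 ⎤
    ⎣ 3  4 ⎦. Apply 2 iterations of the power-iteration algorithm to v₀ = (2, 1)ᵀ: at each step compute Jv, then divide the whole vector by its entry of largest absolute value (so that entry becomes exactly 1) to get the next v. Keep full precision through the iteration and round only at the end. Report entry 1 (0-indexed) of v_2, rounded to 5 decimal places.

Jv0 = (11.000000, 10.000000); divide by 11.000000 → v1 = (1.000000, 0.909091)
Jv1 = (6.727273, 6.636364); divide by 6.727273 → v2 = (1.000000, 0.986486)
Requested entry of v2: 73/74 = 0.98649

0.98649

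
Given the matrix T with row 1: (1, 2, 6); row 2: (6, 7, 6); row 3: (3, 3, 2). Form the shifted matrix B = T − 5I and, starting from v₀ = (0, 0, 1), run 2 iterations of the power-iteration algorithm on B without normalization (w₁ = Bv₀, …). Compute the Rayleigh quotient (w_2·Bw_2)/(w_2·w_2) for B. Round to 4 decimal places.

-3.9412

B = T − 5I has rows (-4, 2, 6); (6, 2, 6); (3, 3, -3)
w1 = Bv₀ = (6, 6, -3)
w2 = Bw1 = (-30, 30, 45)
Bw2 = (450, 150, -135)
w2·Bw2 = -15075; w2·w2 = 3825; μ ≈ -15075/3825 = -3.9412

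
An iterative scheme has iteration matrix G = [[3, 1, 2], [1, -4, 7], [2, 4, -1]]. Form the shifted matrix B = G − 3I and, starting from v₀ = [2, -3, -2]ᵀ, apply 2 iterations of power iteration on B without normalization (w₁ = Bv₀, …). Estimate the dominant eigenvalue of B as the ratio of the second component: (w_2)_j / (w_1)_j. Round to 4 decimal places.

B = G − 3I has rows (0, 1, 2); (1, -7, 7); (2, 4, -4)
w1 = Bv₀ = (-7, 9, 0)
w2 = Bw1 = (9, -70, 22)
Ratio: -70/9 = -7.7778

μ ≈ -7.7778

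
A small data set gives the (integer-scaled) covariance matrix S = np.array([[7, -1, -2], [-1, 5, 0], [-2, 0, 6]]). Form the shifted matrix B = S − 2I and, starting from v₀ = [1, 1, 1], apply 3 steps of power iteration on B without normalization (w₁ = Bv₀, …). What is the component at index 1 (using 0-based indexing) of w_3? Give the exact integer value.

8

B = S − 2I has rows (5, -1, -2); (-1, 3, 0); (-2, 0, 4)
w1 = Bv₀ = (2, 2, 2)
w2 = Bw1 = (4, 4, 4)
w3 = Bw2 = (8, 8, 8)
Requested component of w3: 8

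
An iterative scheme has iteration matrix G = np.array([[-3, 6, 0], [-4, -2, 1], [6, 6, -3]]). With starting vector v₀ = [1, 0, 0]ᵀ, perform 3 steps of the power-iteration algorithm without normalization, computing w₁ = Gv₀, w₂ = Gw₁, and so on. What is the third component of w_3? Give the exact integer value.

w1 = Gv₀ = (-3, -4, 6)
w2 = Gw1 = (-15, 26, -60)
w3 = Gw2 = (201, -52, 246)
The requested component of w3 is 246.

246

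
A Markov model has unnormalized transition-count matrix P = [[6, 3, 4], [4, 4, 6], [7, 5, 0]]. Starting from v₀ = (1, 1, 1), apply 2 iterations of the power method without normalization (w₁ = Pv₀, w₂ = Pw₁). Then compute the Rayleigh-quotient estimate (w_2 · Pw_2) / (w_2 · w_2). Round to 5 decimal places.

13.02134

w1 = Pv₀ = (6·1 + 3·1 + 4·1; 4·1 + 4·1 + 6·1; 7·1 + 5·1 + 0·1) = (13, 14, 12)
w2 = Pw1 = (6·13 + 3·14 + 4·12; 4·13 + 4·14 + 6·12; 7·13 + 5·14 + 0·12) = (168, 180, 161)
Pw2 = (2192, 2358, 2076)
w2·Pw2 = 168·2192 + 180·2358 + 161·2076 = 1126932; w2·w2 = 168·168 + 180·180 + 161·161 = 86545
λ ≈ 1126932/86545 = 13.02134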